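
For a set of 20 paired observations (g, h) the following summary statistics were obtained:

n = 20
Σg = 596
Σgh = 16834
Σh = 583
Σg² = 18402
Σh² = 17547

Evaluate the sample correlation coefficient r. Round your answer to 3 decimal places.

r = (nΣgh − ΣgΣh) / √[(nΣg² − (Σg)²)(nΣh² − (Σh)²)]
Numerator: 20×16834 − 596×583 = -10788
Denominator: √[(368040 − 355216)(350940 − 339889)] = √[12824 × 11051] = 11904.5380
r = -10788 / 11904.5380 ≈ -0.906

-0.906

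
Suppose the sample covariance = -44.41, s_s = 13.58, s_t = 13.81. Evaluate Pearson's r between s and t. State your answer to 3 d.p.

r = Cov(s,t) / (s_s · s_t) = -44.41 / (13.58 × 13.81)
  = -44.41 / 187.5398 ≈ -0.237

-0.237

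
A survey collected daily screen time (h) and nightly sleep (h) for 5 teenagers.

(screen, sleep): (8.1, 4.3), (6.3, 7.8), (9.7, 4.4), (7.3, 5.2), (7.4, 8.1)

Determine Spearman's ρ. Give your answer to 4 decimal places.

-0.6000

Rank screen: 4, 1, 5, 2, 3
Rank sleep: 1, 4, 2, 3, 5
d = rank(screen) − rank(sleep): 3, -3, 3, -1, -2; Σd² = 32
ρ = 1 − 6Σd² / [n(n²−1)] = 1 − 6×32 / (5×24) = 1 − 192/120 ≈ -0.6000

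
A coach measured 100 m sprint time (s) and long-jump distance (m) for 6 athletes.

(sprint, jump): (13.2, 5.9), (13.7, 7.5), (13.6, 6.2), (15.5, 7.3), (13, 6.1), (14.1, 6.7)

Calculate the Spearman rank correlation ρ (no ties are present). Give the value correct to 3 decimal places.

Rank sprint: 2, 4, 3, 6, 1, 5
Rank jump: 1, 6, 3, 5, 2, 4
d = rank(sprint) − rank(jump): 1, -2, 0, 1, -1, 1; Σd² = 8
ρ = 1 − 6Σd² / [n(n²−1)] = 1 − 6×8 / (6×35) = 1 − 48/210 ≈ 0.771

0.771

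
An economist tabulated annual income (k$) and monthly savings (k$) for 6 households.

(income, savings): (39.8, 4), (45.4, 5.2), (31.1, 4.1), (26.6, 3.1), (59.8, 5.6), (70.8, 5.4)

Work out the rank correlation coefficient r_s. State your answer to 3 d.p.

Rank income: 3, 4, 2, 1, 5, 6
Rank savings: 2, 4, 3, 1, 6, 5
d = rank(income) − rank(savings): 1, 0, -1, 0, -1, 1; Σd² = 4
ρ = 1 − 6Σd² / [n(n²−1)] = 1 − 6×4 / (6×35) = 1 − 24/210 ≈ 0.886

0.886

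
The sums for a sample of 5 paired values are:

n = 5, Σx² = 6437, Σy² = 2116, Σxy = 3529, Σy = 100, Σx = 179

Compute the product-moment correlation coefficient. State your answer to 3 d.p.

-0.882

r = (nΣxy − ΣxΣy) / √[(nΣx² − (Σx)²)(nΣy² − (Σy)²)]
Numerator: 5×3529 − 179×100 = -255
Denominator: √[(32185 − 32041)(10580 − 10000)] = √[144 × 580] = 288.9983
r = -255 / 288.9983 ≈ -0.882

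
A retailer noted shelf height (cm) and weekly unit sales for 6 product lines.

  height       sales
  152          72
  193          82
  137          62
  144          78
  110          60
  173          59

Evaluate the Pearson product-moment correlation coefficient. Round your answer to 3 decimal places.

n = 6, Σx = 909, Σy = 413, Σx² = 141887, Σy² = 28917, Σxy = 63303
nΣxy − ΣxΣy = 379818 − 375417 = 4401
nΣx² − (Σx)² = 851322 − 826281 = 25041; nΣy² − (Σy)² = 173502 − 170569 = 2933
r = 4401 / √(25041 × 2933) = 4401 / 8570.0206 ≈ 0.514

0.514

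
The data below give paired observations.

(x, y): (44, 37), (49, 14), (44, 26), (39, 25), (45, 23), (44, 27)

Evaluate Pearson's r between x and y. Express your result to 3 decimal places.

-0.486

n = 6, Σx = 265, Σy = 152, Σx² = 11755, Σy² = 4124, Σxy = 6656
nΣxy − ΣxΣy = 39936 − 40280 = -344
nΣx² − (Σx)² = 70530 − 70225 = 305; nΣy² − (Σy)² = 24744 − 23104 = 1640
r = -344 / √(305 × 1640) = -344 / 707.2482 ≈ -0.486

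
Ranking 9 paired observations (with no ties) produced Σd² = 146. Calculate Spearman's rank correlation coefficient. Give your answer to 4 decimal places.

-0.2167

ρ = 1 − 6Σd² / [n(n²−1)] = 1 − 6×146 / (9×80)
  = 1 − 876/720 = 1 − 1.21667 ≈ -0.2167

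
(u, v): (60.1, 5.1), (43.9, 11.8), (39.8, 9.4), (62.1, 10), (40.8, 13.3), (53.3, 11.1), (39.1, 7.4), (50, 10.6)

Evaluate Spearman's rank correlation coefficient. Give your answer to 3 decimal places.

Rank u: 7, 4, 2, 8, 3, 6, 1, 5
Rank v: 1, 7, 3, 4, 8, 6, 2, 5
d = rank(u) − rank(v): 6, -3, -1, 4, -5, 0, -1, 0; Σd² = 88
ρ = 1 − 6Σd² / [n(n²−1)] = 1 − 6×88 / (8×63) = 1 − 528/504 ≈ -0.048

-0.048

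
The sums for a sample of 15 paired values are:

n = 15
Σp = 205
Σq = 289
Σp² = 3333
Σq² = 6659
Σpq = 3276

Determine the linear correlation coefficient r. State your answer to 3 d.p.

r = (nΣpq − ΣpΣq) / √[(nΣp² − (Σp)²)(nΣq² − (Σq)²)]
Numerator: 15×3276 − 205×289 = -10105
Denominator: √[(49995 − 42025)(99885 − 83521)] = √[7970 × 16364] = 11420.2049
r = -10105 / 11420.2049 ≈ -0.885

-0.885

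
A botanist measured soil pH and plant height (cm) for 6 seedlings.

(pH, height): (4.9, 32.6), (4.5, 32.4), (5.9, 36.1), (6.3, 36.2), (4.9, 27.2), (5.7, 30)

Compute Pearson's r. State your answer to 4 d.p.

0.5767

n = 6, Σx = 32.2, Σy = 194.5, Σx² = 175.26, Σy² = 6366.01, Σxy = 1050.87
nΣxy − ΣxΣy = 6305.22 − 6262.9 = 42.32
nΣx² − (Σx)² = 1051.56 − 1036.84 = 14.72; nΣy² − (Σy)² = 38196.06 − 37830.25 = 365.81
r = 42.32 / √(14.72 × 365.81) = 42.32 / 73.3807 ≈ 0.5767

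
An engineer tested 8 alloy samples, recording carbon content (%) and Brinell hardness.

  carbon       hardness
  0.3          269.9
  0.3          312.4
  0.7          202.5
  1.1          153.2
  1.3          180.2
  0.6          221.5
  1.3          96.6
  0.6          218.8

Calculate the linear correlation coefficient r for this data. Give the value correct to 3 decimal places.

-0.907

n = 8, Σx = 6.2, Σy = 1655.1, Σx² = 5.98, Σy² = 373655.55, Σxy = 1108.98
nΣxy − ΣxΣy = 8871.84 − 10261.62 = -1389.78
nΣx² − (Σx)² = 47.84 − 38.44 = 9.4; nΣy² − (Σy)² = 2989244.4 − 2739356.01 = 249888.39
r = -1389.78 / √(9.4 × 249888.39) = -1389.78 / 1532.6287 ≈ -0.907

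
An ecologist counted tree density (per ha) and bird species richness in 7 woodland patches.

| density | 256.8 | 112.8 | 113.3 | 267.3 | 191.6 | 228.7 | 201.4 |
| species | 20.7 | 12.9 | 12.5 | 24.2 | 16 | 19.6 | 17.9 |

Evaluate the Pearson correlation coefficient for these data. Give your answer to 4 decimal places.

0.9677

n = 7, Σx = 1371.9, Σy = 123.8, Σx² = 292532.47, Σy² = 2297.36, Σxy = 25808.97
nΣxy − ΣxΣy = 180662.79 − 169841.22 = 10821.57
nΣx² − (Σx)² = 2047727.29 − 1882109.61 = 165617.68; nΣy² − (Σy)² = 16081.52 − 15326.44 = 755.08
r = 10821.57 / √(165617.68 × 755.08) = 10821.57 / 11182.7813 ≈ 0.9677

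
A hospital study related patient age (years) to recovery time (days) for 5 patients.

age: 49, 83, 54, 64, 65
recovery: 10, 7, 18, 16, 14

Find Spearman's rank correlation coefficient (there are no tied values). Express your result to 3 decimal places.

Rank age: 1, 5, 2, 3, 4
Rank recovery: 2, 1, 5, 4, 3
d = rank(age) − rank(recovery): -1, 4, -3, -1, 1; Σd² = 28
ρ = 1 − 6Σd² / [n(n²−1)] = 1 − 6×28 / (5×24) = 1 − 168/120 ≈ -0.400

-0.400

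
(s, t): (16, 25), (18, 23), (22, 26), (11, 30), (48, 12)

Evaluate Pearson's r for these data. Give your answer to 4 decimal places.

n = 5, Σs = 115, Σt = 116, Σs² = 3489, Σt² = 2874, Σst = 2292
nΣst − ΣsΣt = 11460 − 13340 = -1880
nΣs² − (Σs)² = 17445 − 13225 = 4220; nΣt² − (Σt)² = 14370 − 13456 = 914
r = -1880 / √(4220 × 914) = -1880 / 1963.9450 ≈ -0.9573

-0.9573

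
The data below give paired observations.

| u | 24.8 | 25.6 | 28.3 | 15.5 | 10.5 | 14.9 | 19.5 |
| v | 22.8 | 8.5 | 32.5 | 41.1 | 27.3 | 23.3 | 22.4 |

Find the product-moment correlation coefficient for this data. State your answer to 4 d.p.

-0.3140

n = 7, Σu = 139.1, Σv = 177.9, Σu² = 3024.05, Σv² = 5127.49, Σuv = 3410.46
nΣuv − ΣuΣv = 23873.22 − 24745.89 = -872.67
nΣu² − (Σu)² = 21168.35 − 19348.81 = 1819.54; nΣv² − (Σv)² = 35892.43 − 31648.41 = 4244.02
r = -872.67 / √(1819.54 × 4244.02) = -872.67 / 2778.8782 ≈ -0.3140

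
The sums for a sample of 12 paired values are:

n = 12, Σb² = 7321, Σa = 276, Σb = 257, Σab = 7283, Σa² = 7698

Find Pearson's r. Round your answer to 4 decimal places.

r = (nΣab − ΣaΣb) / √[(nΣa² − (Σa)²)(nΣb² − (Σb)²)]
Numerator: 12×7283 − 276×257 = 16464
Denominator: √[(92376 − 76176)(87852 − 66049)] = √[16200 × 21803] = 18793.8447
r = 16464 / 18793.8447 ≈ 0.8760

0.8760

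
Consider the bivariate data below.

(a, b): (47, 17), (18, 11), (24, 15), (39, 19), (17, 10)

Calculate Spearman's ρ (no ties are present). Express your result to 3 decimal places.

Rank a: 5, 2, 3, 4, 1
Rank b: 4, 2, 3, 5, 1
d = rank(a) − rank(b): 1, 0, 0, -1, 0; Σd² = 2
ρ = 1 − 6Σd² / [n(n²−1)] = 1 − 6×2 / (5×24) = 1 − 12/120 ≈ 0.900

0.900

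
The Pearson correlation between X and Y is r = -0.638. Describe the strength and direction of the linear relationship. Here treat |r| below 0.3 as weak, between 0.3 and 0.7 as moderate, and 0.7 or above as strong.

moderate negative

r = -0.638 < 0 so the relationship is negative.
|r| = 0.638, which falls in the moderate range.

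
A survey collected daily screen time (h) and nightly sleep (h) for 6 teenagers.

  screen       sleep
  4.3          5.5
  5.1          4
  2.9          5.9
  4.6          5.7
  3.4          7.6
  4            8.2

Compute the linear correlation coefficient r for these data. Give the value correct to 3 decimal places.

n = 6, Σx = 24.3, Σy = 36.9, Σx² = 101.63, Σy² = 238.55, Σxy = 146.02
nΣxy − ΣxΣy = 876.12 − 896.67 = -20.55
nΣx² − (Σx)² = 609.78 − 590.49 = 19.29; nΣy² − (Σy)² = 1431.3 − 1361.61 = 69.69
r = -20.55 / √(19.29 × 69.69) = -20.55 / 36.6650 ≈ -0.560

-0.560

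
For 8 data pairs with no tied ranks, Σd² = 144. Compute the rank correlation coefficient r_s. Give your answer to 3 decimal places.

-0.714

ρ = 1 − 6Σd² / [n(n²−1)] = 1 − 6×144 / (8×63)
  = 1 − 864/504 = 1 − 1.7143 ≈ -0.714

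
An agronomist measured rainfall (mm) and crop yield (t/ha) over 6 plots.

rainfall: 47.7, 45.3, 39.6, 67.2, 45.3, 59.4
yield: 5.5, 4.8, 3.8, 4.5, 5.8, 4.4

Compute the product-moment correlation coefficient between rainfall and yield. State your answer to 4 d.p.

n = 6, Σx = 304.5, Σy = 28.8, Σx² = 15991.83, Σy² = 140.98, Σxy = 1456.77
nΣxy − ΣxΣy = 8740.62 − 8769.6 = -28.98
nΣx² − (Σx)² = 95950.98 − 92720.25 = 3230.73; nΣy² − (Σy)² = 845.88 − 829.44 = 16.44
r = -28.98 / √(3230.73 × 16.44) = -28.98 / 230.4630 ≈ -0.1257

-0.1257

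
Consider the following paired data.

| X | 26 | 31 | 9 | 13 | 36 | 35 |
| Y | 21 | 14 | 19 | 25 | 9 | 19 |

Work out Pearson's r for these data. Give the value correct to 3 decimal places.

n = 6, ΣX = 150, ΣY = 107, ΣX² = 4408, ΣY² = 2065, ΣXY = 2465
nΣXY − ΣXΣY = 14790 − 16050 = -1260
nΣX² − (ΣX)² = 26448 − 22500 = 3948; nΣY² − (ΣY)² = 12390 − 11449 = 941
r = -1260 / √(3948 × 941) = -1260 / 1927.4512 ≈ -0.654

-0.654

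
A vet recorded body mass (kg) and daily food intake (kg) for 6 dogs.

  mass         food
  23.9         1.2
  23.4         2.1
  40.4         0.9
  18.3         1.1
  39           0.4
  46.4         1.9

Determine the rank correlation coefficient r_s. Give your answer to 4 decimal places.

-0.1429

Rank mass: 3, 2, 5, 1, 4, 6
Rank food: 4, 6, 2, 3, 1, 5
d = rank(mass) − rank(food): -1, -4, 3, -2, 3, 1; Σd² = 40
ρ = 1 − 6Σd² / [n(n²−1)] = 1 − 6×40 / (6×35) = 1 − 240/210 ≈ -0.1429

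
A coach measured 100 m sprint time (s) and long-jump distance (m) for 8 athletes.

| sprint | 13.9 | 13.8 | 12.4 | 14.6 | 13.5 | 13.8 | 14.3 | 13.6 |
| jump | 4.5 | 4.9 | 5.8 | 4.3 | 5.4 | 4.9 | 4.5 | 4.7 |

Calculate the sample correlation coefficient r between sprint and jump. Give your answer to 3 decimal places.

-0.917

n = 8, Σx = 109.9, Σy = 39, Σx² = 1512.71, Σy² = 191.9, Σxy = 533.66
nΣxy − ΣxΣy = 4269.28 − 4286.1 = -16.82
nΣx² − (Σx)² = 12101.68 − 12078.01 = 23.67; nΣy² − (Σy)² = 1535.2 − 1521 = 14.2
r = -16.82 / √(23.67 × 14.2) = -16.82 / 18.3334 ≈ -0.917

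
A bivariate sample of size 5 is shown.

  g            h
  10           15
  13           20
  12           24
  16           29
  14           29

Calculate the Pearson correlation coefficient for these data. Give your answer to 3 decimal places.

0.872

n = 5, Σg = 65, Σh = 117, Σg² = 865, Σh² = 2883, Σgh = 1568
nΣgh − ΣgΣh = 7840 − 7605 = 235
nΣg² − (Σg)² = 4325 − 4225 = 100; nΣh² − (Σh)² = 14415 − 13689 = 726
r = 235 / √(100 × 726) = 235 / 269.4439 ≈ 0.872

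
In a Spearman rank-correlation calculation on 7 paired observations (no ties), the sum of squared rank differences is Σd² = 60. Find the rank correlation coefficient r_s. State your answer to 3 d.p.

ρ = 1 − 6Σd² / [n(n²−1)] = 1 − 6×60 / (7×48)
  = 1 − 360/336 = 1 − 1.0714 ≈ -0.071

-0.071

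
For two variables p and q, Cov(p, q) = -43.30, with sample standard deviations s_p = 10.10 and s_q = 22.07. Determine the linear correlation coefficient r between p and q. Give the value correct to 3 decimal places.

-0.194

r = Cov(p,q) / (s_p · s_q) = -43.30 / (10.10 × 22.07)
  = -43.30 / 222.9070 ≈ -0.194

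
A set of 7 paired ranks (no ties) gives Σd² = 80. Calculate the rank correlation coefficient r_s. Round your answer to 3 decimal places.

-0.429

ρ = 1 − 6Σd² / [n(n²−1)] = 1 − 6×80 / (7×48)
  = 1 − 480/336 = 1 − 1.4286 ≈ -0.429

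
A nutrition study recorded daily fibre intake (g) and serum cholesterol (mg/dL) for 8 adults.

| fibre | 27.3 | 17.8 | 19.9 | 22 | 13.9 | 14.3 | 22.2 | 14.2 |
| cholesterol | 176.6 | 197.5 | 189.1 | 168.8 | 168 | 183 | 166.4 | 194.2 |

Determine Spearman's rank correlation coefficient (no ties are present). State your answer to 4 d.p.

-0.2857

Rank fibre: 8, 4, 5, 6, 1, 3, 7, 2
Rank cholesterol: 4, 8, 6, 3, 2, 5, 1, 7
d = rank(fibre) − rank(cholesterol): 4, -4, -1, 3, -1, -2, 6, -5; Σd² = 108
ρ = 1 − 6Σd² / [n(n²−1)] = 1 − 6×108 / (8×63) = 1 − 648/504 ≈ -0.2857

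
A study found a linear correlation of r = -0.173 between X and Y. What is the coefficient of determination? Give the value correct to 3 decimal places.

0.030

r² = (-0.173)² = 0.030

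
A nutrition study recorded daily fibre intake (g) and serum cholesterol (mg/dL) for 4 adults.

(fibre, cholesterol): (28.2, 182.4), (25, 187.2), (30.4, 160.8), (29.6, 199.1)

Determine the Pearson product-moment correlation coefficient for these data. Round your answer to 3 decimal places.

-0.345

n = 4, Σx = 113.2, Σy = 729.5, Σx² = 3220.56, Σy² = 133811.05, Σxy = 20605.36
nΣxy − ΣxΣy = 82421.44 − 82579.4 = -157.96
nΣx² − (Σx)² = 12882.24 − 12814.24 = 68; nΣy² − (Σy)² = 535244.2 − 532170.25 = 3073.95
r = -157.96 / √(68 × 3073.95) = -157.96 / 457.1965 ≈ -0.345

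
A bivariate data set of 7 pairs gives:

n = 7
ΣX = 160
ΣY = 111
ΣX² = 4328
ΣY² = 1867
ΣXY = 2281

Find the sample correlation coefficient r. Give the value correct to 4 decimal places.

-0.9567

r = (nΣXY − ΣXΣY) / √[(nΣX² − (ΣX)²)(nΣY² − (ΣY)²)]
Numerator: 7×2281 − 160×111 = -1793
Denominator: √[(30296 − 25600)(13069 − 12321)] = √[4696 × 748] = 1874.1953
r = -1793 / 1874.1953 ≈ -0.9567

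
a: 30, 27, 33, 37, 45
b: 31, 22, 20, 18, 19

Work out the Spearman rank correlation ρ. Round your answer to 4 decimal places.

Rank a: 2, 1, 3, 4, 5
Rank b: 5, 4, 3, 1, 2
d = rank(a) − rank(b): -3, -3, 0, 3, 3; Σd² = 36
ρ = 1 − 6Σd² / [n(n²−1)] = 1 − 6×36 / (5×24) = 1 − 216/120 ≈ -0.8000

-0.8000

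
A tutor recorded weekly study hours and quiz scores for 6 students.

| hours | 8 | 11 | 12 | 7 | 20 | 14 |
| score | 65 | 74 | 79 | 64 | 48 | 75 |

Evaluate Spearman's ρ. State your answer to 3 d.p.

Rank hours: 2, 3, 4, 1, 6, 5
Rank score: 3, 4, 6, 2, 1, 5
d = rank(hours) − rank(score): -1, -1, -2, -1, 5, 0; Σd² = 32
ρ = 1 − 6Σd² / [n(n²−1)] = 1 − 6×32 / (6×35) = 1 − 192/210 ≈ 0.086

0.086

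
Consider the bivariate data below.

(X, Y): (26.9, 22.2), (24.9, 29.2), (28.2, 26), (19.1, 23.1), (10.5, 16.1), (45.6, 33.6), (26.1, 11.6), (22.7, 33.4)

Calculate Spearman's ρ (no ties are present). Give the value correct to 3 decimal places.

0.357

Rank X: 6, 4, 7, 2, 1, 8, 5, 3
Rank Y: 3, 6, 5, 4, 2, 8, 1, 7
d = rank(X) − rank(Y): 3, -2, 2, -2, -1, 0, 4, -4; Σd² = 54
ρ = 1 − 6Σd² / [n(n²−1)] = 1 − 6×54 / (8×63) = 1 − 324/504 ≈ 0.357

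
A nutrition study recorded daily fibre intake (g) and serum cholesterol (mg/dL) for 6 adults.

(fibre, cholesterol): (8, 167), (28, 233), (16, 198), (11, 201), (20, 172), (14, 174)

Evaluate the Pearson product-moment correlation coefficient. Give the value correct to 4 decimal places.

0.6782

n = 6, Σx = 97, Σy = 1145, Σx² = 1821, Σy² = 221643, Σxy = 19115
nΣxy − ΣxΣy = 114690 − 111065 = 3625
nΣx² − (Σx)² = 10926 − 9409 = 1517; nΣy² − (Σy)² = 1329858 − 1311025 = 18833
r = 3625 / √(1517 × 18833) = 3625 / 5345.0595 ≈ 0.6782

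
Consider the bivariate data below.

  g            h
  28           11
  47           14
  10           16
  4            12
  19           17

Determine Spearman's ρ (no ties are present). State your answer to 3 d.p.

-0.100

Rank g: 4, 5, 2, 1, 3
Rank h: 1, 3, 4, 2, 5
d = rank(g) − rank(h): 3, 2, -2, -1, -2; Σd² = 22
ρ = 1 − 6Σd² / [n(n²−1)] = 1 − 6×22 / (5×24) = 1 − 132/120 ≈ -0.100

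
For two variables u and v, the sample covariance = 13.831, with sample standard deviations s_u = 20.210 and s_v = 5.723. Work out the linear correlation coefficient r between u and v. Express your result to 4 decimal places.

r = Cov(u,v) / (s_u · s_v) = 13.831 / (20.210 × 5.723)
  = 13.831 / 115.6618 ≈ 0.1196

0.1196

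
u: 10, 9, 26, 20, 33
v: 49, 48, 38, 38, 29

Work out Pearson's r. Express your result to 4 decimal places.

n = 5, Σu = 98, Σv = 202, Σu² = 2346, Σv² = 8434, Σuv = 3627
nΣuv − ΣuΣv = 18135 − 19796 = -1661
nΣu² − (Σu)² = 11730 − 9604 = 2126; nΣv² − (Σv)² = 42170 − 40804 = 1366
r = -1661 / √(2126 × 1366) = -1661 / 1704.1467 ≈ -0.9747

-0.9747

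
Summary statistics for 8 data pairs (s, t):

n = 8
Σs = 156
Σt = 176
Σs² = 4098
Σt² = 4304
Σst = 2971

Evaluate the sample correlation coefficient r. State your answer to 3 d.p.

r = (nΣst − ΣsΣt) / √[(nΣs² − (Σs)²)(nΣt² − (Σt)²)]
Numerator: 8×2971 − 156×176 = -3688
Denominator: √[(32784 − 24336)(34432 − 30976)] = √[8448 × 3456] = 5403.3590
r = -3688 / 5403.3590 ≈ -0.683

-0.683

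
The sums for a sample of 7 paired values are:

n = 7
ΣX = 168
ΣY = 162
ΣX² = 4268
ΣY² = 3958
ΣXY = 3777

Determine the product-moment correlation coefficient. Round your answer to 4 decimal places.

-0.5000

r = (nΣXY − ΣXΣY) / √[(nΣX² − (ΣX)²)(nΣY² − (ΣY)²)]
Numerator: 7×3777 − 168×162 = -777
Denominator: √[(29876 − 28224)(27706 − 26244)] = √[1652 × 1462] = 1554.0991
r = -777 / 1554.0991 ≈ -0.5000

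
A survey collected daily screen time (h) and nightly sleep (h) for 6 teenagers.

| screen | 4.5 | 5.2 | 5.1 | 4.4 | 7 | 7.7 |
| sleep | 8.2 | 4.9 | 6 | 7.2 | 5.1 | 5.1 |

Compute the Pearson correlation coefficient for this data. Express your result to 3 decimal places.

n = 6, Σx = 33.9, Σy = 36.5, Σx² = 200.95, Σy² = 231.11, Σxy = 199.63
nΣxy − ΣxΣy = 1197.78 − 1237.35 = -39.57
nΣx² − (Σx)² = 1205.7 − 1149.21 = 56.49; nΣy² − (Σy)² = 1386.66 − 1332.25 = 54.41
r = -39.57 / √(56.49 × 54.41) = -39.57 / 55.4402 ≈ -0.714

-0.714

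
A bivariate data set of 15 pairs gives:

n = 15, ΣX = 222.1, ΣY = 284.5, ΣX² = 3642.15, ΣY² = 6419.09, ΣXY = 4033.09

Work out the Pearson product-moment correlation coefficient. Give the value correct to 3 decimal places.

-0.298

r = (nΣXY − ΣXΣY) / √[(nΣX² − (ΣX)²)(nΣY² − (ΣY)²)]
Numerator: 15×4033.09 − 222.1×284.5 = -2691.1
Denominator: √[(54632.25 − 49328.41)(96286.35 − 80940.25)] = √[5303.84 × 15346.1] = 9021.8213
r = -2691.1 / 9021.8213 ≈ -0.298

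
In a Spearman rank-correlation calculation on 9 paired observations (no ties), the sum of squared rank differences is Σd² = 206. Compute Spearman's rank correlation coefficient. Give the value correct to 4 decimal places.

-0.7167

ρ = 1 − 6Σd² / [n(n²−1)] = 1 − 6×206 / (9×80)
  = 1 − 1236/720 = 1 − 1.71667 ≈ -0.7167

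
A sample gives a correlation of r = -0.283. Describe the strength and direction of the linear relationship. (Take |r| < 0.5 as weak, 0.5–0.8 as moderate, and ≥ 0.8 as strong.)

weak negative

r = -0.283 < 0 so the relationship is negative.
|r| = 0.283, which falls in the weak range.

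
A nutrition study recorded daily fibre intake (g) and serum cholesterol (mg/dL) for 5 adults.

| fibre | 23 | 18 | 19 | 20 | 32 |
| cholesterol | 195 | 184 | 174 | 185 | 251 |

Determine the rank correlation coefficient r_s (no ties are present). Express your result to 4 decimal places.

Rank fibre: 4, 1, 2, 3, 5
Rank cholesterol: 4, 2, 1, 3, 5
d = rank(fibre) − rank(cholesterol): 0, -1, 1, 0, 0; Σd² = 2
ρ = 1 − 6Σd² / [n(n²−1)] = 1 − 6×2 / (5×24) = 1 − 12/120 ≈ 0.9000

0.9000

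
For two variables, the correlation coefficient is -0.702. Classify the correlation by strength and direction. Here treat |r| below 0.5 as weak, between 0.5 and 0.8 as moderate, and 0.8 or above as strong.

moderate negative

r = -0.702 < 0 so the relationship is negative.
|r| = 0.702, which falls in the moderate range.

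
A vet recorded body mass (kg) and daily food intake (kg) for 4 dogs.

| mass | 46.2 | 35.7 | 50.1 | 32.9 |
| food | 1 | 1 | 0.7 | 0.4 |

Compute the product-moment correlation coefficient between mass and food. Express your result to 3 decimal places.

0.329

n = 4, Σx = 164.9, Σy = 3.1, Σx² = 7001.35, Σy² = 2.65, Σxy = 130.13
nΣxy − ΣxΣy = 520.52 − 511.19 = 9.33
nΣx² − (Σx)² = 28005.4 − 27192.01 = 813.39; nΣy² − (Σy)² = 10.6 − 9.61 = 0.99
r = 9.33 / √(813.39 × 0.99) = 9.33 / 28.3770 ≈ 0.329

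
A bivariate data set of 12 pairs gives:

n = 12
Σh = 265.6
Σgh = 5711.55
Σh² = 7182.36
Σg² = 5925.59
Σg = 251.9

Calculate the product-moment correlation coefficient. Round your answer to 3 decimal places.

r = (nΣgh − ΣgΣh) / √[(nΣg² − (Σg)²)(nΣh² − (Σh)²)]
Numerator: 12×5711.55 − 251.9×265.6 = 1633.96
Denominator: √[(71107.08 − 63453.61)(86188.32 − 70543.36)] = √[7653.47 × 15644.96] = 10942.4966
r = 1633.96 / 10942.4966 ≈ 0.149

0.149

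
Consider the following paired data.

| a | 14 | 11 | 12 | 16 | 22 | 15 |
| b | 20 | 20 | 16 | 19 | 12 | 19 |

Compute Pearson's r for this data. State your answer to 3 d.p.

n = 6, Σa = 90, Σb = 106, Σa² = 1426, Σb² = 1922, Σab = 1545
nΣab − ΣaΣb = 9270 − 9540 = -270
nΣa² − (Σa)² = 8556 − 8100 = 456; nΣb² − (Σb)² = 11532 − 11236 = 296
r = -270 / √(456 × 296) = -270 / 367.3908 ≈ -0.735

-0.735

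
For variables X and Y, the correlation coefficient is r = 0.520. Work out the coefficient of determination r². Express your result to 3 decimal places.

0.270

r² = (0.520)² = 0.270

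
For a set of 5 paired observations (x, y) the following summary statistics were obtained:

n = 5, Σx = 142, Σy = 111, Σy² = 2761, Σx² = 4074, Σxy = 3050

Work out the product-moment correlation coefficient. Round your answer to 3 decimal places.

-0.926

r = (nΣxy − ΣxΣy) / √[(nΣx² − (Σx)²)(nΣy² − (Σy)²)]
Numerator: 5×3050 − 142×111 = -512
Denominator: √[(20370 − 20164)(13805 − 12321)] = √[206 × 1484] = 552.9051
r = -512 / 552.9051 ≈ -0.926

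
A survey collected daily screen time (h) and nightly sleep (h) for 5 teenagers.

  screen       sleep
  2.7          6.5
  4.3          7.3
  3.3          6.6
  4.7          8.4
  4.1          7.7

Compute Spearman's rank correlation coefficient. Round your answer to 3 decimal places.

0.900

Rank screen: 1, 4, 2, 5, 3
Rank sleep: 1, 3, 2, 5, 4
d = rank(screen) − rank(sleep): 0, 1, 0, 0, -1; Σd² = 2
ρ = 1 − 6Σd² / [n(n²−1)] = 1 − 6×2 / (5×24) = 1 − 12/120 ≈ 0.900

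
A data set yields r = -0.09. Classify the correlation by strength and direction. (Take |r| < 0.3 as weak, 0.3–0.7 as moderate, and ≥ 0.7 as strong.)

r = -0.09 < 0 so the relationship is negative.
|r| = 0.09, which falls in the weak range.

weak negative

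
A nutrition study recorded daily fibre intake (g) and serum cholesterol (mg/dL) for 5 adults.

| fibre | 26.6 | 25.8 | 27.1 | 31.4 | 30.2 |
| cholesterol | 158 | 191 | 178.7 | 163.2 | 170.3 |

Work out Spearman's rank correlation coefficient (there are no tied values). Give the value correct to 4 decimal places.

Rank fibre: 2, 1, 3, 5, 4
Rank cholesterol: 1, 5, 4, 2, 3
d = rank(fibre) − rank(cholesterol): 1, -4, -1, 3, 1; Σd² = 28
ρ = 1 − 6Σd² / [n(n²−1)] = 1 − 6×28 / (5×24) = 1 − 168/120 ≈ -0.4000

-0.4000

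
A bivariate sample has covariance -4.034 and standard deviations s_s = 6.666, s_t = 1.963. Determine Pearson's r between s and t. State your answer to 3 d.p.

-0.308

r = Cov(s,t) / (s_s · s_t) = -4.034 / (6.666 × 1.963)
  = -4.034 / 13.0854 ≈ -0.308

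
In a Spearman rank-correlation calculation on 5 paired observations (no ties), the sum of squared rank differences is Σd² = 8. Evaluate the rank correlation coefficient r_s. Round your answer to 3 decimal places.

0.600

ρ = 1 − 6Σd² / [n(n²−1)] = 1 − 6×8 / (5×24)
  = 1 − 48/120 = 1 − 0.4000 ≈ 0.600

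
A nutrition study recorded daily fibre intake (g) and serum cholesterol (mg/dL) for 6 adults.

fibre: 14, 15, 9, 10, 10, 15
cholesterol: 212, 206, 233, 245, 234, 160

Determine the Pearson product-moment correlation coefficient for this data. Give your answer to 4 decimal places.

-0.8193

n = 6, Σx = 73, Σy = 1290, Σx² = 927, Σy² = 282050, Σxy = 15345
nΣxy − ΣxΣy = 92070 − 94170 = -2100
nΣx² − (Σx)² = 5562 − 5329 = 233; nΣy² − (Σy)² = 1692300 − 1664100 = 28200
r = -2100 / √(233 × 28200) = -2100 / 2563.3182 ≈ -0.8193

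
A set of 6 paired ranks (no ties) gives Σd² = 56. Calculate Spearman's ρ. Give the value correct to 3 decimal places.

-0.600

ρ = 1 − 6Σd² / [n(n²−1)] = 1 − 6×56 / (6×35)
  = 1 − 336/210 = 1 − 1.6000 ≈ -0.600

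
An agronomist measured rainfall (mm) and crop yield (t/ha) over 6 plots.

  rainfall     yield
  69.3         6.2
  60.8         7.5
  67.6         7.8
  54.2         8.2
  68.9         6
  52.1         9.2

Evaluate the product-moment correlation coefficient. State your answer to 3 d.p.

-0.869

n = 6, Σx = 372.9, Σy = 44.9, Σx² = 23468.15, Σy² = 343.41, Σxy = 2750.1
nΣxy − ΣxΣy = 16500.6 − 16743.21 = -242.61
nΣx² − (Σx)² = 140808.9 − 139054.41 = 1754.49; nΣy² − (Σy)² = 2060.46 − 2016.01 = 44.45
r = -242.61 / √(1754.49 × 44.45) = -242.61 / 279.2617 ≈ -0.869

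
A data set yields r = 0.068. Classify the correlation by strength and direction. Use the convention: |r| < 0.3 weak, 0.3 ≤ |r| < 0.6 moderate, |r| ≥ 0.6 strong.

r = 0.068 > 0 so the relationship is positive.
|r| = 0.068, which falls in the weak range.

weak positive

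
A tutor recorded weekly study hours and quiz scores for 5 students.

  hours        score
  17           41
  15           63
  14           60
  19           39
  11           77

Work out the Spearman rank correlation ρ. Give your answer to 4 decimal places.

-0.9000

Rank hours: 4, 3, 2, 5, 1
Rank score: 2, 4, 3, 1, 5
d = rank(hours) − rank(score): 2, -1, -1, 4, -4; Σd² = 38
ρ = 1 − 6Σd² / [n(n²−1)] = 1 − 6×38 / (5×24) = 1 − 228/120 ≈ -0.9000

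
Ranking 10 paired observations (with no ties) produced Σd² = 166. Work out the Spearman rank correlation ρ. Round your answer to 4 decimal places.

-0.0061

ρ = 1 − 6Σd² / [n(n²−1)] = 1 − 6×166 / (10×99)
  = 1 − 996/990 = 1 − 1.00606 ≈ -0.0061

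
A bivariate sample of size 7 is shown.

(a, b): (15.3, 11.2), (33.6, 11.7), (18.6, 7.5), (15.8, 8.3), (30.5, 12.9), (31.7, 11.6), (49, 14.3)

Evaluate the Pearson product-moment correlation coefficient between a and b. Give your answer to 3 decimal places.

0.815

n = 7, Σa = 194.5, Σb = 77.5, Σa² = 6294.79, Σb² = 892.93, Σab = 2296.99
nΣab − ΣaΣb = 16078.93 − 15073.75 = 1005.18
nΣa² − (Σa)² = 44063.53 − 37830.25 = 6233.28; nΣb² − (Σb)² = 6250.51 − 6006.25 = 244.26
r = 1005.18 / √(6233.28 × 244.26) = 1005.18 / 1233.9129 ≈ 0.815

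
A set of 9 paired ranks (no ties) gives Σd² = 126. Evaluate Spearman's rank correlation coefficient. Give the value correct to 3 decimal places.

ρ = 1 − 6Σd² / [n(n²−1)] = 1 − 6×126 / (9×80)
  = 1 − 756/720 = 1 − 1.0500 ≈ -0.050

-0.050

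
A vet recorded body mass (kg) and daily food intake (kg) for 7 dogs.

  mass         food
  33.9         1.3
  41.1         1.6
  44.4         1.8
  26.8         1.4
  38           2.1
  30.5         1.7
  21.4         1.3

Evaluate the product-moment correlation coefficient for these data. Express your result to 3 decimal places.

0.625

n = 7, Σx = 236.1, Σy = 11.2, Σx² = 8360.23, Σy² = 18.44, Σxy = 386.74
nΣxy − ΣxΣy = 2707.18 − 2644.32 = 62.86
nΣx² − (Σx)² = 58521.61 − 55743.21 = 2778.4; nΣy² − (Σy)² = 129.08 − 125.44 = 3.64
r = 62.86 / √(2778.4 × 3.64) = 62.86 / 100.5653 ≈ 0.625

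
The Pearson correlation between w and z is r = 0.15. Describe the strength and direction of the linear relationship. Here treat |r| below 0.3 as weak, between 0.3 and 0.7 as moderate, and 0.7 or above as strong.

r = 0.15 > 0 so the relationship is positive.
|r| = 0.15, which falls in the weak range.

weak positive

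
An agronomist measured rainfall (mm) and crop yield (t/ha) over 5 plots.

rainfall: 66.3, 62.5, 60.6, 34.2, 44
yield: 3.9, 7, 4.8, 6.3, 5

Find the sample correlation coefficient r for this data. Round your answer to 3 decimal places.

-0.332

n = 5, Σx = 267.6, Σy = 27, Σx² = 15079.94, Σy² = 151.94, Σxy = 1422.41
nΣxy − ΣxΣy = 7112.05 − 7225.2 = -113.15
nΣx² − (Σx)² = 75399.7 − 71609.76 = 3789.94; nΣy² − (Σy)² = 759.7 − 729 = 30.7
r = -113.15 / √(3789.94 × 30.7) = -113.15 / 341.1029 ≈ -0.332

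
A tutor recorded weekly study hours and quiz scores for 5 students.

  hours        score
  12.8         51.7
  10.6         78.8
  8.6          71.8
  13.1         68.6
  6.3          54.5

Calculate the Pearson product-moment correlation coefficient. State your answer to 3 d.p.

n = 5, Σx = 51.4, Σy = 325.4, Σx² = 561.46, Σy² = 21713.78, Σxy = 3356.53
nΣxy − ΣxΣy = 16782.65 − 16725.56 = 57.09
nΣx² − (Σx)² = 2807.3 − 2641.96 = 165.34; nΣy² − (Σy)² = 108568.9 − 105885.16 = 2683.74
r = 57.09 / √(165.34 × 2683.74) = 57.09 / 666.1303 ≈ 0.086

0.086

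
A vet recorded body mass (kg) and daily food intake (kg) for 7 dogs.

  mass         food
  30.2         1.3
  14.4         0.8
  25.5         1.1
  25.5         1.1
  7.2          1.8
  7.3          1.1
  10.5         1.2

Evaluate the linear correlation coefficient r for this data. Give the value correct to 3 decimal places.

n = 7, Σx = 120.6, Σy = 8.4, Σx² = 2635.28, Σy² = 10.64, Σxy = 140.47
nΣxy − ΣxΣy = 983.29 − 1013.04 = -29.75
nΣx² − (Σx)² = 18446.96 − 14544.36 = 3902.6; nΣy² − (Σy)² = 74.48 − 70.56 = 3.92
r = -29.75 / √(3902.6 × 3.92) = -29.75 / 123.6859 ≈ -0.241

-0.241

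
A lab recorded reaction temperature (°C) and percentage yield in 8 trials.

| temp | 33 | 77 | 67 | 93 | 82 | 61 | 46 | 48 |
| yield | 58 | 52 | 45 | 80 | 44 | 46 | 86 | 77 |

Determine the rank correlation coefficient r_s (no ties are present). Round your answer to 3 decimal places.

-0.333

Rank temp: 1, 6, 5, 8, 7, 4, 2, 3
Rank yield: 5, 4, 2, 7, 1, 3, 8, 6
d = rank(temp) − rank(yield): -4, 2, 3, 1, 6, 1, -6, -3; Σd² = 112
ρ = 1 − 6Σd² / [n(n²−1)] = 1 − 6×112 / (8×63) = 1 − 672/504 ≈ -0.333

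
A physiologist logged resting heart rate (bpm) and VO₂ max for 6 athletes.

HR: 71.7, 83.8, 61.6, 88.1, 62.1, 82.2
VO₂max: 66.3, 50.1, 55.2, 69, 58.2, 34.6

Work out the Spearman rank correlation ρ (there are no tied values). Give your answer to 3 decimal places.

Rank HR: 3, 5, 1, 6, 2, 4
Rank VO₂max: 5, 2, 3, 6, 4, 1
d = rank(HR) − rank(VO₂max): -2, 3, -2, 0, -2, 3; Σd² = 30
ρ = 1 − 6Σd² / [n(n²−1)] = 1 − 6×30 / (6×35) = 1 − 180/210 ≈ 0.143

0.143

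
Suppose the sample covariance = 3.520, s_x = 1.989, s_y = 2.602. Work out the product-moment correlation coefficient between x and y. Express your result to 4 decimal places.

0.6801

r = Cov(x,y) / (s_x · s_y) = 3.520 / (1.989 × 2.602)
  = 3.520 / 5.1754 ≈ 0.6801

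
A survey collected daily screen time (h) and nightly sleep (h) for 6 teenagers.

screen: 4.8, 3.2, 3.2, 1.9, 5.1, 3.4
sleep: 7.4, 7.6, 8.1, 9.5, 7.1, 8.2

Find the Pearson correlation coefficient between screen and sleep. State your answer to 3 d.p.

-0.905

n = 6, Σx = 21.6, Σy = 47.9, Σx² = 84.7, Σy² = 386.03, Σxy = 167.9
nΣxy − ΣxΣy = 1007.4 − 1034.64 = -27.24
nΣx² − (Σx)² = 508.2 − 466.56 = 41.64; nΣy² − (Σy)² = 2316.18 − 2294.41 = 21.77
r = -27.24 / √(41.64 × 21.77) = -27.24 / 30.1082 ≈ -0.905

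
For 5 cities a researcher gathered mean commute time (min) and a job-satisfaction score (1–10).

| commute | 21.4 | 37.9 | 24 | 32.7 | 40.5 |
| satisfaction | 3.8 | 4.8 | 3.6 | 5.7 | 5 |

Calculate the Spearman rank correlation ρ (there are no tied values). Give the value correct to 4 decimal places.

0.6000

Rank commute: 1, 4, 2, 3, 5
Rank satisfaction: 2, 3, 1, 5, 4
d = rank(commute) − rank(satisfaction): -1, 1, 1, -2, 1; Σd² = 8
ρ = 1 − 6Σd² / [n(n²−1)] = 1 − 6×8 / (5×24) = 1 − 48/120 ≈ 0.6000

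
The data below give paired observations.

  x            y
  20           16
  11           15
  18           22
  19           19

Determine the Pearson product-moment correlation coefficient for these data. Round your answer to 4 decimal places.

0.4648

n = 4, Σx = 68, Σy = 72, Σx² = 1206, Σy² = 1326, Σxy = 1242
nΣxy − ΣxΣy = 4968 − 4896 = 72
nΣx² − (Σx)² = 4824 − 4624 = 200; nΣy² − (Σy)² = 5304 − 5184 = 120
r = 72 / √(200 × 120) = 72 / 154.9193 ≈ 0.4648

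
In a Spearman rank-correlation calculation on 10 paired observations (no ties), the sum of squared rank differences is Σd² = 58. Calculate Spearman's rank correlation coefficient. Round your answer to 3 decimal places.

0.648

ρ = 1 − 6Σd² / [n(n²−1)] = 1 − 6×58 / (10×99)
  = 1 − 348/990 = 1 − 0.3515 ≈ 0.648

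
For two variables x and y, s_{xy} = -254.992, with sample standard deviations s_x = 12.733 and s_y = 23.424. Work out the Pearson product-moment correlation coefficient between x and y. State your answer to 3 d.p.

r = Cov(x,y) / (s_x · s_y) = -254.992 / (12.733 × 23.424)
  = -254.992 / 298.2578 ≈ -0.855

-0.855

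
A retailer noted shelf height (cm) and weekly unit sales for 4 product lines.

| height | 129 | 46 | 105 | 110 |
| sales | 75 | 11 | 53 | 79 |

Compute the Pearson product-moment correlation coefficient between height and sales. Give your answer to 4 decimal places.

n = 4, Σx = 390, Σy = 218, Σx² = 41882, Σy² = 14796, Σxy = 24436
nΣxy − ΣxΣy = 97744 − 85020 = 12724
nΣx² − (Σx)² = 167528 − 152100 = 15428; nΣy² − (Σy)² = 59184 − 47524 = 11660
r = 12724 / √(15428 × 11660) = 12724 / 13412.3257 ≈ 0.9487

0.9487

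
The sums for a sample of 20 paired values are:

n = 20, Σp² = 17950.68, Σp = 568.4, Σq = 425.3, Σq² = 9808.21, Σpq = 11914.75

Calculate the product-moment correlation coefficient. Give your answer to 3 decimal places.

-0.147

r = (nΣpq − ΣpΣq) / √[(nΣp² − (Σp)²)(nΣq² − (Σq)²)]
Numerator: 20×11914.75 − 568.4×425.3 = -3445.52
Denominator: √[(359013.6 − 323078.56)(196164.2 − 180880.09)] = √[35935.04 × 15284.11] = 23435.7655
r = -3445.52 / 23435.7655 ≈ -0.147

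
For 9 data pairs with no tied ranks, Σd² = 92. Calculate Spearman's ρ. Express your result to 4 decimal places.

0.2333

ρ = 1 − 6Σd² / [n(n²−1)] = 1 − 6×92 / (9×80)
  = 1 − 552/720 = 1 − 0.76667 ≈ 0.2333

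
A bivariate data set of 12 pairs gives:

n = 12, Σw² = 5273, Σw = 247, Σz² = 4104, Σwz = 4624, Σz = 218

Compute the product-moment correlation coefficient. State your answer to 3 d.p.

0.831

r = (nΣwz − ΣwΣz) / √[(nΣw² − (Σw)²)(nΣz² − (Σz)²)]
Numerator: 12×4624 − 247×218 = 1642
Denominator: √[(63276 − 61009)(49248 − 47524)] = √[2267 × 1724] = 1976.9441
r = 1642 / 1976.9441 ≈ 0.831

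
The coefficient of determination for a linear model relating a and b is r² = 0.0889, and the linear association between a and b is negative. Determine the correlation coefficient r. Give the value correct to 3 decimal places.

-0.298

|r| = √0.0889 = 0.298
The association is negative, so r = −0.298.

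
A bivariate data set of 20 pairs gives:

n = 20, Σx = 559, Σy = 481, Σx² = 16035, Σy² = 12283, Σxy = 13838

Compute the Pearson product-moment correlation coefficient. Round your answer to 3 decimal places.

0.727

r = (nΣxy − ΣxΣy) / √[(nΣx² − (Σx)²)(nΣy² − (Σy)²)]
Numerator: 20×13838 − 559×481 = 7881
Denominator: √[(320700 − 312481)(245660 − 231361)] = √[8219 × 14299] = 10840.8247
r = 7881 / 10840.8247 ≈ 0.727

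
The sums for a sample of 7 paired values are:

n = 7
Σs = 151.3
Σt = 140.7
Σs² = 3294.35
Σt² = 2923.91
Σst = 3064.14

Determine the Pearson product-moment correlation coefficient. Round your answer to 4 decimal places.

r = (nΣst − ΣsΣt) / √[(nΣs² − (Σs)²)(nΣt² − (Σt)²)]
Numerator: 7×3064.14 − 151.3×140.7 = 161.07
Denominator: √[(23060.45 − 22891.69)(20467.37 − 19796.49)] = √[168.76 × 670.88] = 336.4784
r = 161.07 / 336.4784 ≈ 0.4787

0.4787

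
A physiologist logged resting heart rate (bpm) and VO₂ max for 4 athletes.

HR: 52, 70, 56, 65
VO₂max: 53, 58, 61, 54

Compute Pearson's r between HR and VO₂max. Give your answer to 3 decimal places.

n = 4, Σx = 243, Σy = 226, Σx² = 14965, Σy² = 12810, Σxy = 13742
nΣxy − ΣxΣy = 54968 − 54918 = 50
nΣx² − (Σx)² = 59860 − 59049 = 811; nΣy² − (Σy)² = 51240 − 51076 = 164
r = 50 / √(811 × 164) = 50 / 364.6971 ≈ 0.137

0.137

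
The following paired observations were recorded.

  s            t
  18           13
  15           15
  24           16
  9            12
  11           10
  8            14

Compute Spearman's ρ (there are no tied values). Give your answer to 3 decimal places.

0.486

Rank s: 5, 4, 6, 2, 3, 1
Rank t: 3, 5, 6, 2, 1, 4
d = rank(s) − rank(t): 2, -1, 0, 0, 2, -3; Σd² = 18
ρ = 1 − 6Σd² / [n(n²−1)] = 1 − 6×18 / (6×35) = 1 − 108/210 ≈ 0.486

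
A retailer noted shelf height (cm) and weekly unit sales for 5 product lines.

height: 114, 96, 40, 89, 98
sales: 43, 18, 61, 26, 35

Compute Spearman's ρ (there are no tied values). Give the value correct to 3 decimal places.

Rank height: 5, 3, 1, 2, 4
Rank sales: 4, 1, 5, 2, 3
d = rank(height) − rank(sales): 1, 2, -4, 0, 1; Σd² = 22
ρ = 1 − 6Σd² / [n(n²−1)] = 1 − 6×22 / (5×24) = 1 − 132/120 ≈ -0.100

-0.100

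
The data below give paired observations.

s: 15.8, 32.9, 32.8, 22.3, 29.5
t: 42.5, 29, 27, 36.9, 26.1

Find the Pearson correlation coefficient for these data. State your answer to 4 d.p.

n = 5, Σs = 133.3, Σt = 161.5, Σs² = 3775.43, Σt² = 5419.07, Σst = 4104.02
nΣst − ΣsΣt = 20520.1 − 21527.95 = -1007.85
nΣs² − (Σs)² = 18877.15 − 17768.89 = 1108.26; nΣt² − (Σt)² = 27095.35 − 26082.25 = 1013.1
r = -1007.85 / √(1108.26 × 1013.1) = -1007.85 / 1059.6123 ≈ -0.9511

-0.9511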